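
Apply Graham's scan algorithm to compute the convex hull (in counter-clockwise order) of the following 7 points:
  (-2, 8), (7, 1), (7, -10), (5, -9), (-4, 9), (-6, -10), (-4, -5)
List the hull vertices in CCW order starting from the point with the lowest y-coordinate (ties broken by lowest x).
Hull (CCW) = [(-6, -10), (7, -10), (7, 1), (-2, 8), (-4, 9)]

Graham scan procedure:
  1. Find the pivot p₀ = point with lowest y (tie → lowest x): (-6, -10).
  2. Sort the remaining points by polar angle around p₀.
  3. Walk through sorted points, maintaining a stack; pop the top while the last three entries make a non-left turn (cross product ≤ 0).
  4. Final stack is the convex hull in CCW order: (-6, -10), (7, -10), (7, 1), (-2, 8), (-4, 9).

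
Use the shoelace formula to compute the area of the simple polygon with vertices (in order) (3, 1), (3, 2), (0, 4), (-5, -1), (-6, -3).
Area = 47/2

Shoelace formula: Area = (1/2) |Σ_i (x_i · y_{i+1} − x_{i+1} · y_i)| (indices mod n). Compute each cross term:
  (3)(2) − (3)(1) = 3
  (3)(4) − (0)(2) = 12
  (0)(-1) − (-5)(4) = 20
  (-5)(-3) − (-6)(-1) = 9
  (-6)(1) − (3)(-3) = 3
Sum = 47, so (signed) Area = 47/2 = 47/2, |Area| = 47/2.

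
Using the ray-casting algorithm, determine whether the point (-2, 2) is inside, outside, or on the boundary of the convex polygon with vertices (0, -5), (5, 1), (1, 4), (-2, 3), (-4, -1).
The point (-2, 2) lies strictly inside the polygon

Cast a horizontal ray to the right from the query point and count how many polygon edges it crosses (each edge strictly once or zero times, handled with the usual half-open convention). 
Parity of crossings → odd ⇒ inside.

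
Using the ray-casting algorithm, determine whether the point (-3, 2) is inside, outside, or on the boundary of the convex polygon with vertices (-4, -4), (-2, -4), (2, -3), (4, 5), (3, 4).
The point (-3, 2) lies strictly outside the polygon

Cast a horizontal ray to the right from the query point and count how many polygon edges it crosses (each edge strictly once or zero times, handled with the usual half-open convention). 
Parity of crossings → even ⇒ outside.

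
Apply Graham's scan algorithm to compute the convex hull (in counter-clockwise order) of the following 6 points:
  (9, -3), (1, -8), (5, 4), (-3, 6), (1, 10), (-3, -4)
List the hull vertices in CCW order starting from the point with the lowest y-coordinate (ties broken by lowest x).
Hull (CCW) = [(1, -8), (9, -3), (5, 4), (1, 10), (-3, 6), (-3, -4)]

Graham scan procedure:
  1. Find the pivot p₀ = point with lowest y (tie → lowest x): (1, -8).
  2. Sort the remaining points by polar angle around p₀.
  3. Walk through sorted points, maintaining a stack; pop the top while the last three entries make a non-left turn (cross product ≤ 0).
  4. Final stack is the convex hull in CCW order: (1, -8), (9, -3), (5, 4), (1, 10), (-3, 6), (-3, -4).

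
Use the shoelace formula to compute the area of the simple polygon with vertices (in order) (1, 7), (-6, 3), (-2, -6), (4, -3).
Area = 74

Shoelace formula: Area = (1/2) |Σ_i (x_i · y_{i+1} − x_{i+1} · y_i)| (indices mod n). Compute each cross term:
  (1)(3) − (-6)(7) = 45
  (-6)(-6) − (-2)(3) = 42
  (-2)(-3) − (4)(-6) = 30
  (4)(7) − (1)(-3) = 31
Sum = 148, so (signed) Area = 148/2 = 74, |Area| = 74.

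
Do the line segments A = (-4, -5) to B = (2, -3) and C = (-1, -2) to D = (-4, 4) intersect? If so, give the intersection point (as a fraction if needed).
No (intersection of containing lines falls outside at least one segment)

Parametrize and solve: t = 9/14, s = -2/7. At least one of these is outside [0, 1], so the segments do not intersect.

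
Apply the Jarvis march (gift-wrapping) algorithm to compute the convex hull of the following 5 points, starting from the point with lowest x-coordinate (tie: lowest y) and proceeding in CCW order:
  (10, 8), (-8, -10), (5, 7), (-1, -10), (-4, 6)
Hull (CCW) = [(-8, -10), (-1, -10), (10, 8), (-4, 6)]

Jarvis march: at each step, from the current hull vertex p, select the next vertex q as the point such that every other point lies strictly to the left of (or on) the directed line p → q. (Equivalently: for every other point r, the cross product (q − p) × (r − p) ≥ 0.)
Starting point (lowest x, tie lowest y): (-8, -10). Wrap until returning to start. Resulting hull: (-8, -10), (-1, -10), (10, 8), (-4, 6).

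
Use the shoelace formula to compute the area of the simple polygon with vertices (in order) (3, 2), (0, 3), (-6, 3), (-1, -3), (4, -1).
Area = 36

Shoelace formula: Area = (1/2) |Σ_i (x_i · y_{i+1} − x_{i+1} · y_i)| (indices mod n). Compute each cross term:
  (3)(3) − (0)(2) = 9
  (0)(3) − (-6)(3) = 18
  (-6)(-3) − (-1)(3) = 21
  (-1)(-1) − (4)(-3) = 13
  (4)(2) − (3)(-1) = 11
Sum = 72, so (signed) Area = 72/2 = 36, |Area| = 36.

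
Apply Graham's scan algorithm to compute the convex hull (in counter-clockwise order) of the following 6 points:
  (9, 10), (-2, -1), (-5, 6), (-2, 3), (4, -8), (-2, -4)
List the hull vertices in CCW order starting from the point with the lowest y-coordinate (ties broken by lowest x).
Hull (CCW) = [(4, -8), (9, 10), (-5, 6), (-2, -4)]

Graham scan procedure:
  1. Find the pivot p₀ = point with lowest y (tie → lowest x): (4, -8).
  2. Sort the remaining points by polar angle around p₀.
  3. Walk through sorted points, maintaining a stack; pop the top while the last three entries make a non-left turn (cross product ≤ 0).
  4. Final stack is the convex hull in CCW order: (4, -8), (9, 10), (-5, 6), (-2, -4).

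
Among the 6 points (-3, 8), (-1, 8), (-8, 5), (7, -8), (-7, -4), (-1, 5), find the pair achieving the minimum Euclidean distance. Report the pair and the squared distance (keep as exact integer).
Pair = ((-3, 8), (-1, 8)); squared distance = 4

Compute all C(6, 2) = 15 pairwise squared distances (x_i − x_j)² + (y_i − y_j)². The minimum is 4, attained by the pair ((-3, 8), (-1, 8)).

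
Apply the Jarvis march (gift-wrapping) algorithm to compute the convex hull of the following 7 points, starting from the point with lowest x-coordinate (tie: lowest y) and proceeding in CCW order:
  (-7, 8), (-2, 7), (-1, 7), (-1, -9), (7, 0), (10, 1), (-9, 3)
Hull (CCW) = [(-9, 3), (-1, -9), (10, 1), (-1, 7), (-7, 8)]

Jarvis march: at each step, from the current hull vertex p, select the next vertex q as the point such that every other point lies strictly to the left of (or on) the directed line p → q. (Equivalently: for every other point r, the cross product (q − p) × (r − p) ≥ 0.)
Starting point (lowest x, tie lowest y): (-9, 3). Wrap until returning to start. Resulting hull: (-9, 3), (-1, -9), (10, 1), (-1, 7), (-7, 8).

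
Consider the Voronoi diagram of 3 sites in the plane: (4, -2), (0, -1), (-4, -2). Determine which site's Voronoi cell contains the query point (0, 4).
Nearest site = (0, -1)

The Voronoi cell of site s contains exactly those query points closer to s than to any other site. Compute squared distances from q = (0, 4) to each site:
  (0 − 0)² + (-1 − 4)² = 25
  (-4 − 0)² + (-2 − 4)² = 52
  (4 − 0)² + (-2 − 4)² = 52
Minimum is attained by (0, -1), so q lies in its Voronoi cell.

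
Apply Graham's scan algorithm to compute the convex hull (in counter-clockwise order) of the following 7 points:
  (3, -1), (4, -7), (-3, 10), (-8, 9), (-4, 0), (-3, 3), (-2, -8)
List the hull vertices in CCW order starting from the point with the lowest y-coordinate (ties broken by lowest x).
Hull (CCW) = [(-2, -8), (4, -7), (3, -1), (-3, 10), (-8, 9)]

Graham scan procedure:
  1. Find the pivot p₀ = point with lowest y (tie → lowest x): (-2, -8).
  2. Sort the remaining points by polar angle around p₀.
  3. Walk through sorted points, maintaining a stack; pop the top while the last three entries make a non-left turn (cross product ≤ 0).
  4. Final stack is the convex hull in CCW order: (-2, -8), (4, -7), (3, -1), (-3, 10), (-8, 9).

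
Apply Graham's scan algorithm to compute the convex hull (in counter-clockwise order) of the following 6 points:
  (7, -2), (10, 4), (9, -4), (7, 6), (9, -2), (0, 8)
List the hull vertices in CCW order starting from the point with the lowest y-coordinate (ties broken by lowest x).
Hull (CCW) = [(9, -4), (10, 4), (7, 6), (0, 8), (7, -2)]

Graham scan procedure:
  1. Find the pivot p₀ = point with lowest y (tie → lowest x): (9, -4).
  2. Sort the remaining points by polar angle around p₀.
  3. Walk through sorted points, maintaining a stack; pop the top while the last three entries make a non-left turn (cross product ≤ 0).
  4. Final stack is the convex hull in CCW order: (9, -4), (10, 4), (7, 6), (0, 8), (7, -2).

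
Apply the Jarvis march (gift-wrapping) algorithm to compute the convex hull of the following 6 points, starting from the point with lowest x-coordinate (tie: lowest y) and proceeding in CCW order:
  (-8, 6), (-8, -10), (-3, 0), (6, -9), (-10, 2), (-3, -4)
Hull (CCW) = [(-10, 2), (-8, -10), (6, -9), (-8, 6)]

Jarvis march: at each step, from the current hull vertex p, select the next vertex q as the point such that every other point lies strictly to the left of (or on) the directed line p → q. (Equivalently: for every other point r, the cross product (q − p) × (r − p) ≥ 0.)
Starting point (lowest x, tie lowest y): (-10, 2). Wrap until returning to start. Resulting hull: (-10, 2), (-8, -10), (6, -9), (-8, 6).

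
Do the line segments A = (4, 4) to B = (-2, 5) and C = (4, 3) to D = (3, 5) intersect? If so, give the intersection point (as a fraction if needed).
Yes; intersection at (38/11, 45/11) (t = 1/11 on AB, s = 6/11 on CD)

Parametrize AB as A + t(B − A) = (4 + -6 t, 4 + 1 t) and CD as C + s(D − C) = (4 + -1 s, 3 + 2 s). Solve the linear system for (t, s). Determinant = 11 ≠ 0, so a unique intersection of the containing lines exists. Solution: t = 1/11, s = 6/11 — both in [0, 1], so the segments cross. Intersection point: (38/11, 45/11).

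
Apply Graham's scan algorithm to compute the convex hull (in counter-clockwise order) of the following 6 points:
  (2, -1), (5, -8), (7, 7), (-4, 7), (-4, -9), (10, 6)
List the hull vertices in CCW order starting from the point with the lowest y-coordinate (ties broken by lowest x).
Hull (CCW) = [(-4, -9), (5, -8), (10, 6), (7, 7), (-4, 7)]

Graham scan procedure:
  1. Find the pivot p₀ = point with lowest y (tie → lowest x): (-4, -9).
  2. Sort the remaining points by polar angle around p₀.
  3. Walk through sorted points, maintaining a stack; pop the top while the last three entries make a non-left turn (cross product ≤ 0).
  4. Final stack is the convex hull in CCW order: (-4, -9), (5, -8), (10, 6), (7, 7), (-4, 7).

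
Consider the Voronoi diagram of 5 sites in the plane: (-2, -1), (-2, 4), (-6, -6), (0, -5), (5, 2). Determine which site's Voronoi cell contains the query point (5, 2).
Nearest site = (5, 2)

The Voronoi cell of site s contains exactly those query points closer to s than to any other site. Compute squared distances from q = (5, 2) to each site:
  (5 − 5)² + (2 − 2)² = 0
  (-2 − 5)² + (4 − 2)² = 53
  (-2 − 5)² + (-1 − 2)² = 58
  (0 − 5)² + (-5 − 2)² = 74
  (-6 − 5)² + (-6 − 2)² = 185
Minimum is attained by (5, 2), so q lies in its Voronoi cell.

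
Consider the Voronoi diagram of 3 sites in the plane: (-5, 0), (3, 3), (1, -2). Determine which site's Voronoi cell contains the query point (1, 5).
Nearest site = (3, 3)

The Voronoi cell of site s contains exactly those query points closer to s than to any other site. Compute squared distances from q = (1, 5) to each site:
  (3 − 1)² + (3 − 5)² = 8
  (1 − 1)² + (-2 − 5)² = 49
  (-5 − 1)² + (0 − 5)² = 61
Minimum is attained by (3, 3), so q lies in its Voronoi cell.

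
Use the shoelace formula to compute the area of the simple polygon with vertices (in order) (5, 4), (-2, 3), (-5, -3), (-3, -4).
Area = 63/2

Shoelace formula: Area = (1/2) |Σ_i (x_i · y_{i+1} − x_{i+1} · y_i)| (indices mod n). Compute each cross term:
  (5)(3) − (-2)(4) = 23
  (-2)(-3) − (-5)(3) = 21
  (-5)(-4) − (-3)(-3) = 11
  (-3)(4) − (5)(-4) = 8
Sum = 63, so (signed) Area = 63/2 = 63/2, |Area| = 63/2.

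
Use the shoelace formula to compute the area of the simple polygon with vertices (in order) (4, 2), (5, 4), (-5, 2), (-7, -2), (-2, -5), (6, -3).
Area = 151/2

Shoelace formula: Area = (1/2) |Σ_i (x_i · y_{i+1} − x_{i+1} · y_i)| (indices mod n). Compute each cross term:
  (4)(4) − (5)(2) = 6
  (5)(2) − (-5)(4) = 30
  (-5)(-2) − (-7)(2) = 24
  (-7)(-5) − (-2)(-2) = 31
  (-2)(-3) − (6)(-5) = 36
  (6)(2) − (4)(-3) = 24
Sum = 151, so (signed) Area = 151/2 = 151/2, |Area| = 151/2.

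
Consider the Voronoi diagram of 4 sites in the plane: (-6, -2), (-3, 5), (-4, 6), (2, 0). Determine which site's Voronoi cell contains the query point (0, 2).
Nearest site = (2, 0)

The Voronoi cell of site s contains exactly those query points closer to s than to any other site. Compute squared distances from q = (0, 2) to each site:
  (2 − 0)² + (0 − 2)² = 8
  (-3 − 0)² + (5 − 2)² = 18
  (-4 − 0)² + (6 − 2)² = 32
  (-6 − 0)² + (-2 − 2)² = 52
Minimum is attained by (2, 0), so q lies in its Voronoi cell.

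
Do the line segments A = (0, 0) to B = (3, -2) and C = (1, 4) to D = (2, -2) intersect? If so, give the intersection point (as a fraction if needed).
Yes; intersection at (15/8, -5/4) (t = 5/8 on AB, s = 7/8 on CD)

Parametrize AB as A + t(B − A) = (0 + 3 t, 0 + -2 t) and CD as C + s(D − C) = (1 + 1 s, 4 + -6 s). Solve the linear system for (t, s). Determinant = 16 ≠ 0, so a unique intersection of the containing lines exists. Solution: t = 5/8, s = 7/8 — both in [0, 1], so the segments cross. Intersection point: (15/8, -5/4).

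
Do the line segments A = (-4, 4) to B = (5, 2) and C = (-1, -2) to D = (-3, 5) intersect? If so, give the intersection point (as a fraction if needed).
Yes; intersection at (-155/59, 218/59) (t = 9/59 on AB, s = 48/59 on CD)

Parametrize AB as A + t(B − A) = (-4 + 9 t, 4 + -2 t) and CD as C + s(D − C) = (-1 + -2 s, -2 + 7 s). Solve the linear system for (t, s). Determinant = -59 ≠ 0, so a unique intersection of the containing lines exists. Solution: t = 9/59, s = 48/59 — both in [0, 1], so the segments cross. Intersection point: (-155/59, 218/59).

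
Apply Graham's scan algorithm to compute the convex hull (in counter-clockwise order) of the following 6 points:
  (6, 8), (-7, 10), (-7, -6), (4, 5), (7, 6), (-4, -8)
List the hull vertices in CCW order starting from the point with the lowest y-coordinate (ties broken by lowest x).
Hull (CCW) = [(-4, -8), (7, 6), (6, 8), (-7, 10), (-7, -6)]

Graham scan procedure:
  1. Find the pivot p₀ = point with lowest y (tie → lowest x): (-4, -8).
  2. Sort the remaining points by polar angle around p₀.
  3. Walk through sorted points, maintaining a stack; pop the top while the last three entries make a non-left turn (cross product ≤ 0).
  4. Final stack is the convex hull in CCW order: (-4, -8), (7, 6), (6, 8), (-7, 10), (-7, -6).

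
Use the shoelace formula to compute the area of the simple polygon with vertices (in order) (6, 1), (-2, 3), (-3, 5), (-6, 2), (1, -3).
Area = 39

Shoelace formula: Area = (1/2) |Σ_i (x_i · y_{i+1} − x_{i+1} · y_i)| (indices mod n). Compute each cross term:
  (6)(3) − (-2)(1) = 20
  (-2)(5) − (-3)(3) = -1
  (-3)(2) − (-6)(5) = 24
  (-6)(-3) − (1)(2) = 16
  (1)(1) − (6)(-3) = 19
Sum = 78, so (signed) Area = 78/2 = 39, |Area| = 39.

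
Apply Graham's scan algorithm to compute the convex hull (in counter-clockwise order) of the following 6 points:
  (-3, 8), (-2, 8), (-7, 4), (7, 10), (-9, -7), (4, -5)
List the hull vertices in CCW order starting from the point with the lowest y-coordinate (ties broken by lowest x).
Hull (CCW) = [(-9, -7), (4, -5), (7, 10), (-3, 8), (-7, 4)]

Graham scan procedure:
  1. Find the pivot p₀ = point with lowest y (tie → lowest x): (-9, -7).
  2. Sort the remaining points by polar angle around p₀.
  3. Walk through sorted points, maintaining a stack; pop the top while the last three entries make a non-left turn (cross product ≤ 0).
  4. Final stack is the convex hull in CCW order: (-9, -7), (4, -5), (7, 10), (-3, 8), (-7, 4).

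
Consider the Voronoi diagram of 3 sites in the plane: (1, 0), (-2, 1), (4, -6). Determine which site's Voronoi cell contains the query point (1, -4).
Nearest site = (4, -6)

The Voronoi cell of site s contains exactly those query points closer to s than to any other site. Compute squared distances from q = (1, -4) to each site:
  (4 − 1)² + (-6 − -4)² = 13
  (1 − 1)² + (0 − -4)² = 16
  (-2 − 1)² + (1 − -4)² = 34
Minimum is attained by (4, -6), so q lies in its Voronoi cell.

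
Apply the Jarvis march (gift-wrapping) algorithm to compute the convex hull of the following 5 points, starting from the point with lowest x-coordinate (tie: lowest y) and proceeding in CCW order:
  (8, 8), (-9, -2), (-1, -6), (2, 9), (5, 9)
Hull (CCW) = [(-9, -2), (-1, -6), (8, 8), (5, 9), (2, 9)]

Jarvis march: at each step, from the current hull vertex p, select the next vertex q as the point such that every other point lies strictly to the left of (or on) the directed line p → q. (Equivalently: for every other point r, the cross product (q − p) × (r − p) ≥ 0.)
Starting point (lowest x, tie lowest y): (-9, -2). Wrap until returning to start. Resulting hull: (-9, -2), (-1, -6), (8, 8), (5, 9), (2, 9).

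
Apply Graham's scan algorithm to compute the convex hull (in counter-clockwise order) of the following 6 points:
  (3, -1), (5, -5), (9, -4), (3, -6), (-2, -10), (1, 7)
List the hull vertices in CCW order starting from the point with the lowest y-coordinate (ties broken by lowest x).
Hull (CCW) = [(-2, -10), (9, -4), (1, 7)]

Graham scan procedure:
  1. Find the pivot p₀ = point with lowest y (tie → lowest x): (-2, -10).
  2. Sort the remaining points by polar angle around p₀.
  3. Walk through sorted points, maintaining a stack; pop the top while the last three entries make a non-left turn (cross product ≤ 0).
  4. Final stack is the convex hull in CCW order: (-2, -10), (9, -4), (1, 7).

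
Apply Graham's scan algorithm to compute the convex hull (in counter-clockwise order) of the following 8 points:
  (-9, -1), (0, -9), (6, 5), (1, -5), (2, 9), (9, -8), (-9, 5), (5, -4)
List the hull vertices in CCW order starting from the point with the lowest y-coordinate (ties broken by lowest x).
Hull (CCW) = [(0, -9), (9, -8), (6, 5), (2, 9), (-9, 5), (-9, -1)]

Graham scan procedure:
  1. Find the pivot p₀ = point with lowest y (tie → lowest x): (0, -9).
  2. Sort the remaining points by polar angle around p₀.
  3. Walk through sorted points, maintaining a stack; pop the top while the last three entries make a non-left turn (cross product ≤ 0).
  4. Final stack is the convex hull in CCW order: (0, -9), (9, -8), (6, 5), (2, 9), (-9, 5), (-9, -1).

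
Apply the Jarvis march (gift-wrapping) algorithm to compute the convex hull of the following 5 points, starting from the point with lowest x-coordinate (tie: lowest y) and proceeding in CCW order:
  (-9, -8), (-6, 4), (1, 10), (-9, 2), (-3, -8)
Hull (CCW) = [(-9, -8), (-3, -8), (1, 10), (-9, 2)]

Jarvis march: at each step, from the current hull vertex p, select the next vertex q as the point such that every other point lies strictly to the left of (or on) the directed line p → q. (Equivalently: for every other point r, the cross product (q − p) × (r − p) ≥ 0.)
Starting point (lowest x, tie lowest y): (-9, -8). Wrap until returning to start. Resulting hull: (-9, -8), (-3, -8), (1, 10), (-9, 2).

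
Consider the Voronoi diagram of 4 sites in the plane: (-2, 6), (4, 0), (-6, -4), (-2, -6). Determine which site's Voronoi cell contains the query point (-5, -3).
Nearest site = (-6, -4)

The Voronoi cell of site s contains exactly those query points closer to s than to any other site. Compute squared distances from q = (-5, -3) to each site:
  (-6 − -5)² + (-4 − -3)² = 2
  (-2 − -5)² + (-6 − -3)² = 18
  (-2 − -5)² + (6 − -3)² = 90
  (4 − -5)² + (0 − -3)² = 90
Minimum is attained by (-6, -4), so q lies in its Voronoi cell.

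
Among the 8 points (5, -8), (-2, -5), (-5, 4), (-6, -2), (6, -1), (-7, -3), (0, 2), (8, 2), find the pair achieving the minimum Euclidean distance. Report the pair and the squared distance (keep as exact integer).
Pair = ((-6, -2), (-7, -3)); squared distance = 2

Compute all C(8, 2) = 28 pairwise squared distances (x_i − x_j)² + (y_i − y_j)². The minimum is 2, attained by the pair ((-6, -2), (-7, -3)).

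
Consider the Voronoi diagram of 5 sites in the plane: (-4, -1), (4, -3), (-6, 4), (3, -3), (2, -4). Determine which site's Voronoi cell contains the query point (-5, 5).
Nearest site = (-6, 4)

The Voronoi cell of site s contains exactly those query points closer to s than to any other site. Compute squared distances from q = (-5, 5) to each site:
  (-6 − -5)² + (4 − 5)² = 2
  (-4 − -5)² + (-1 − 5)² = 37
  (3 − -5)² + (-3 − 5)² = 128
  (2 − -5)² + (-4 − 5)² = 130
  (4 − -5)² + (-3 − 5)² = 145
Minimum is attained by (-6, 4), so q lies in its Voronoi cell.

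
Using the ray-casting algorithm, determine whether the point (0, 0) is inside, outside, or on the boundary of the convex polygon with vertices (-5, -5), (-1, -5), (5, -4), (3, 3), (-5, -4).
The point (0, 0) lies strictly inside the polygon

Cast a horizontal ray to the right from the query point and count how many polygon edges it crosses (each edge strictly once or zero times, handled with the usual half-open convention). 
Parity of crossings → odd ⇒ inside.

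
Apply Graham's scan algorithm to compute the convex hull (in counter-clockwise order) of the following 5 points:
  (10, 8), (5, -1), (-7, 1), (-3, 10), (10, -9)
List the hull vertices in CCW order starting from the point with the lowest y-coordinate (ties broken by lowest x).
Hull (CCW) = [(10, -9), (10, 8), (-3, 10), (-7, 1)]

Graham scan procedure:
  1. Find the pivot p₀ = point with lowest y (tie → lowest x): (10, -9).
  2. Sort the remaining points by polar angle around p₀.
  3. Walk through sorted points, maintaining a stack; pop the top while the last three entries make a non-left turn (cross product ≤ 0).
  4. Final stack is the convex hull in CCW order: (10, -9), (10, 8), (-3, 10), (-7, 1).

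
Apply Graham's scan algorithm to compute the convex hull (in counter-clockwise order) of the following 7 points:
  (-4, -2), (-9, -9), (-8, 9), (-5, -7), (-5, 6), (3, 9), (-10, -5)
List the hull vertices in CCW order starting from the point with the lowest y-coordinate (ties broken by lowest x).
Hull (CCW) = [(-9, -9), (-5, -7), (3, 9), (-8, 9), (-10, -5)]

Graham scan procedure:
  1. Find the pivot p₀ = point with lowest y (tie → lowest x): (-9, -9).
  2. Sort the remaining points by polar angle around p₀.
  3. Walk through sorted points, maintaining a stack; pop the top while the last three entries make a non-left turn (cross product ≤ 0).
  4. Final stack is the convex hull in CCW order: (-9, -9), (-5, -7), (3, 9), (-8, 9), (-10, -5).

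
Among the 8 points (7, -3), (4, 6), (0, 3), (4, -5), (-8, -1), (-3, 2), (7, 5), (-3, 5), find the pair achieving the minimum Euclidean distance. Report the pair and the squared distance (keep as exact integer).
Pair = ((-3, 2), (-3, 5)); squared distance = 9

Compute all C(8, 2) = 28 pairwise squared distances (x_i − x_j)² + (y_i − y_j)². The minimum is 9, attained by the pair ((-3, 2), (-3, 5)).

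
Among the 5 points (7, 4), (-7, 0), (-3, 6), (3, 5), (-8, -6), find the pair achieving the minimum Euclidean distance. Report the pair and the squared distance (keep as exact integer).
Pair = ((7, 4), (3, 5)); squared distance = 17

Compute all C(5, 2) = 10 pairwise squared distances (x_i − x_j)² + (y_i − y_j)². The minimum is 17, attained by the pair ((7, 4), (3, 5)).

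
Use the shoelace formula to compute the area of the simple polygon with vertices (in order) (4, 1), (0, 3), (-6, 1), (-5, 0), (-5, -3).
Area = 57/2

Shoelace formula: Area = (1/2) |Σ_i (x_i · y_{i+1} − x_{i+1} · y_i)| (indices mod n). Compute each cross term:
  (4)(3) − (0)(1) = 12
  (0)(1) − (-6)(3) = 18
  (-6)(0) − (-5)(1) = 5
  (-5)(-3) − (-5)(0) = 15
  (-5)(1) − (4)(-3) = 7
Sum = 57, so (signed) Area = 57/2 = 57/2, |Area| = 57/2.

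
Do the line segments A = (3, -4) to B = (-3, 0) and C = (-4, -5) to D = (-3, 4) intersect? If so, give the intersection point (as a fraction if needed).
No (intersection of containing lines falls outside at least one segment)

Parametrize and solve: t = 31/29, s = 17/29. At least one of these is outside [0, 1], so the segments do not intersect.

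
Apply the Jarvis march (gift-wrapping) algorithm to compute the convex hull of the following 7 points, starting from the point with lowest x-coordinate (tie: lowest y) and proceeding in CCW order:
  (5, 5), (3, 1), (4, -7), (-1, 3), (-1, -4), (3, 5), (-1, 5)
Hull (CCW) = [(-1, -4), (4, -7), (5, 5), (-1, 5)]

Jarvis march: at each step, from the current hull vertex p, select the next vertex q as the point such that every other point lies strictly to the left of (or on) the directed line p → q. (Equivalently: for every other point r, the cross product (q − p) × (r − p) ≥ 0.)
Starting point (lowest x, tie lowest y): (-1, -4). Wrap until returning to start. Resulting hull: (-1, -4), (4, -7), (5, 5), (-1, 5).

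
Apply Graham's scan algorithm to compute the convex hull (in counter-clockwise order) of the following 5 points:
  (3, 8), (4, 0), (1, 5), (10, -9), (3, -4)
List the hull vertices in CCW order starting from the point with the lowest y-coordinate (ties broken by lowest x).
Hull (CCW) = [(10, -9), (3, 8), (1, 5), (3, -4)]

Graham scan procedure:
  1. Find the pivot p₀ = point with lowest y (tie → lowest x): (10, -9).
  2. Sort the remaining points by polar angle around p₀.
  3. Walk through sorted points, maintaining a stack; pop the top while the last three entries make a non-left turn (cross product ≤ 0).
  4. Final stack is the convex hull in CCW order: (10, -9), (3, 8), (1, 5), (3, -4).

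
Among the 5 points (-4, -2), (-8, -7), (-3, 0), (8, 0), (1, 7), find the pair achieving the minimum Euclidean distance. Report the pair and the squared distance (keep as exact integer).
Pair = ((-4, -2), (-3, 0)); squared distance = 5

Compute all C(5, 2) = 10 pairwise squared distances (x_i − x_j)² + (y_i − y_j)². The minimum is 5, attained by the pair ((-4, -2), (-3, 0)).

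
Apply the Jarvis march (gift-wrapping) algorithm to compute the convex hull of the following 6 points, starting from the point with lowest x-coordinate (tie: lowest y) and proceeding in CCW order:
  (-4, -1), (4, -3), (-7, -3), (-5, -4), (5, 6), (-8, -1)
Hull (CCW) = [(-8, -1), (-7, -3), (-5, -4), (4, -3), (5, 6)]

Jarvis march: at each step, from the current hull vertex p, select the next vertex q as the point such that every other point lies strictly to the left of (or on) the directed line p → q. (Equivalently: for every other point r, the cross product (q − p) × (r − p) ≥ 0.)
Starting point (lowest x, tie lowest y): (-8, -1). Wrap until returning to start. Resulting hull: (-8, -1), (-7, -3), (-5, -4), (4, -3), (5, 6).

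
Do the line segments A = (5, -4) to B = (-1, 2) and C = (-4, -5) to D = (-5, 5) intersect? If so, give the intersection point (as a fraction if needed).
No (intersection of containing lines falls outside at least one segment)

Parametrize and solve: t = 91/54, s = 10/9. At least one of these is outside [0, 1], so the segments do not intersect.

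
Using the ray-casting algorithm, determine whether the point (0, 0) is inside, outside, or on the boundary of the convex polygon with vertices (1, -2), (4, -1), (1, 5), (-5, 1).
The point (0, 0) lies strictly inside the polygon

Cast a horizontal ray to the right from the query point and count how many polygon edges it crosses (each edge strictly once or zero times, handled with the usual half-open convention). 
Parity of crossings → odd ⇒ inside.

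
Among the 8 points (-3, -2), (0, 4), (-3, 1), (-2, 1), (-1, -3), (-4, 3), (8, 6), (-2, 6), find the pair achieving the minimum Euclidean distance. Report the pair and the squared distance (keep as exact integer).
Pair = ((-3, 1), (-2, 1)); squared distance = 1

Compute all C(8, 2) = 28 pairwise squared distances (x_i − x_j)² + (y_i − y_j)². The minimum is 1, attained by the pair ((-3, 1), (-2, 1)).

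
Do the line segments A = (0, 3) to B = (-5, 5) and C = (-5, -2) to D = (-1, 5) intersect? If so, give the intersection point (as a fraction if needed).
Yes; intersection at (-75/43, 159/43) (t = 15/43 on AB, s = 35/43 on CD)

Parametrize AB as A + t(B − A) = (0 + -5 t, 3 + 2 t) and CD as C + s(D − C) = (-5 + 4 s, -2 + 7 s). Solve the linear system for (t, s). Determinant = 43 ≠ 0, so a unique intersection of the containing lines exists. Solution: t = 15/43, s = 35/43 — both in [0, 1], so the segments cross. Intersection point: (-75/43, 159/43).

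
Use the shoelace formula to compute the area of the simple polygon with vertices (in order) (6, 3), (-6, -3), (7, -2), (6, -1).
Area = 31

Shoelace formula: Area = (1/2) |Σ_i (x_i · y_{i+1} − x_{i+1} · y_i)| (indices mod n). Compute each cross term:
  (6)(-3) − (-6)(3) = 0
  (-6)(-2) − (7)(-3) = 33
  (7)(-1) − (6)(-2) = 5
  (6)(3) − (6)(-1) = 24
Sum = 62, so (signed) Area = 62/2 = 31, |Area| = 31.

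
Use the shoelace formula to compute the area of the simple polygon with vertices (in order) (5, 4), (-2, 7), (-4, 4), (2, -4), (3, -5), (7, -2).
Area = 70

Shoelace formula: Area = (1/2) |Σ_i (x_i · y_{i+1} − x_{i+1} · y_i)| (indices mod n). Compute each cross term:
  (5)(7) − (-2)(4) = 43
  (-2)(4) − (-4)(7) = 20
  (-4)(-4) − (2)(4) = 8
  (2)(-5) − (3)(-4) = 2
  (3)(-2) − (7)(-5) = 29
  (7)(4) − (5)(-2) = 38
Sum = 140, so (signed) Area = 140/2 = 70, |Area| = 70.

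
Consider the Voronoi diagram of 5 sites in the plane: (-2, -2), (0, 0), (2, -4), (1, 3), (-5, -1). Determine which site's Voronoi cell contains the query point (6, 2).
Nearest site = (1, 3)

The Voronoi cell of site s contains exactly those query points closer to s than to any other site. Compute squared distances from q = (6, 2) to each site:
  (1 − 6)² + (3 − 2)² = 26
  (0 − 6)² + (0 − 2)² = 40
  (2 − 6)² + (-4 − 2)² = 52
  (-2 − 6)² + (-2 − 2)² = 80
  (-5 − 6)² + (-1 − 2)² = 130
Minimum is attained by (1, 3), so q lies in its Voronoi cell.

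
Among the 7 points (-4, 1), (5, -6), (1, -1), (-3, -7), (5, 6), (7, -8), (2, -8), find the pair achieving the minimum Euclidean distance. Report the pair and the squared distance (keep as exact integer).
Pair = ((5, -6), (7, -8)); squared distance = 8

Compute all C(7, 2) = 21 pairwise squared distances (x_i − x_j)² + (y_i − y_j)². The minimum is 8, attained by the pair ((5, -6), (7, -8)).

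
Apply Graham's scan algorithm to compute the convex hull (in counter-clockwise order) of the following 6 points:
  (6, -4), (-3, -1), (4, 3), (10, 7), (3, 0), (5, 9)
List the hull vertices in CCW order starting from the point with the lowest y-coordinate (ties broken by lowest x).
Hull (CCW) = [(6, -4), (10, 7), (5, 9), (-3, -1)]

Graham scan procedure:
  1. Find the pivot p₀ = point with lowest y (tie → lowest x): (6, -4).
  2. Sort the remaining points by polar angle around p₀.
  3. Walk through sorted points, maintaining a stack; pop the top while the last three entries make a non-left turn (cross product ≤ 0).
  4. Final stack is the convex hull in CCW order: (6, -4), (10, 7), (5, 9), (-3, -1).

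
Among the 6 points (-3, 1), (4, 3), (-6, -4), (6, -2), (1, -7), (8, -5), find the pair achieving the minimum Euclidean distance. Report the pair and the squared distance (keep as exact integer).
Pair = ((6, -2), (8, -5)); squared distance = 13

Compute all C(6, 2) = 15 pairwise squared distances (x_i − x_j)² + (y_i − y_j)². The minimum is 13, attained by the pair ((6, -2), (8, -5)).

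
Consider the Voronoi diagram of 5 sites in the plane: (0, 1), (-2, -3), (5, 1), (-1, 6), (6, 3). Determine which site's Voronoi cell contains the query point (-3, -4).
Nearest site = (-2, -3)

The Voronoi cell of site s contains exactly those query points closer to s than to any other site. Compute squared distances from q = (-3, -4) to each site:
  (-2 − -3)² + (-3 − -4)² = 2
  (0 − -3)² + (1 − -4)² = 34
  (5 − -3)² + (1 − -4)² = 89
  (-1 − -3)² + (6 − -4)² = 104
  (6 − -3)² + (3 − -4)² = 130
Minimum is attained by (-2, -3), so q lies in its Voronoi cell.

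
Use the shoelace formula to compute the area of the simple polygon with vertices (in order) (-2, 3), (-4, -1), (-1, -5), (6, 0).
Area = 81/2

Shoelace formula: Area = (1/2) |Σ_i (x_i · y_{i+1} − x_{i+1} · y_i)| (indices mod n). Compute each cross term:
  (-2)(-1) − (-4)(3) = 14
  (-4)(-5) − (-1)(-1) = 19
  (-1)(0) − (6)(-5) = 30
  (6)(3) − (-2)(0) = 18
Sum = 81, so (signed) Area = 81/2 = 81/2, |Area| = 81/2.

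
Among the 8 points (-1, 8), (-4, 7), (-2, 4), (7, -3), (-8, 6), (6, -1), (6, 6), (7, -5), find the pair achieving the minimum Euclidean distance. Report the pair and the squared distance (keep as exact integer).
Pair = ((7, -3), (7, -5)); squared distance = 4

Compute all C(8, 2) = 28 pairwise squared distances (x_i − x_j)² + (y_i − y_j)². The minimum is 4, attained by the pair ((7, -3), (7, -5)).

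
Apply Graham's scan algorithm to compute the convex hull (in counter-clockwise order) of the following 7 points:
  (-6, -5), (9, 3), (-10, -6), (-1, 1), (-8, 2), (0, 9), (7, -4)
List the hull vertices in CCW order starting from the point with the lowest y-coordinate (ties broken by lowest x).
Hull (CCW) = [(-10, -6), (7, -4), (9, 3), (0, 9), (-8, 2)]

Graham scan procedure:
  1. Find the pivot p₀ = point with lowest y (tie → lowest x): (-10, -6).
  2. Sort the remaining points by polar angle around p₀.
  3. Walk through sorted points, maintaining a stack; pop the top while the last three entries make a non-left turn (cross product ≤ 0).
  4. Final stack is the convex hull in CCW order: (-10, -6), (7, -4), (9, 3), (0, 9), (-8, 2).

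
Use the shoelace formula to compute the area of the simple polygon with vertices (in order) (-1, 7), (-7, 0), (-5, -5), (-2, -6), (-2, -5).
Area = 83/2

Shoelace formula: Area = (1/2) |Σ_i (x_i · y_{i+1} − x_{i+1} · y_i)| (indices mod n). Compute each cross term:
  (-1)(0) − (-7)(7) = 49
  (-7)(-5) − (-5)(0) = 35
  (-5)(-6) − (-2)(-5) = 20
  (-2)(-5) − (-2)(-6) = -2
  (-2)(7) − (-1)(-5) = -19
Sum = 83, so (signed) Area = 83/2 = 83/2, |Area| = 83/2.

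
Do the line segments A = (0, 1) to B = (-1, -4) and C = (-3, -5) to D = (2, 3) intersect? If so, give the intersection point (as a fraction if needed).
Yes; intersection at (-6/17, -13/17) (t = 6/17 on AB, s = 9/17 on CD)

Parametrize AB as A + t(B − A) = (0 + -1 t, 1 + -5 t) and CD as C + s(D − C) = (-3 + 5 s, -5 + 8 s). Solve the linear system for (t, s). Determinant = -17 ≠ 0, so a unique intersection of the containing lines exists. Solution: t = 6/17, s = 9/17 — both in [0, 1], so the segments cross. Intersection point: (-6/17, -13/17).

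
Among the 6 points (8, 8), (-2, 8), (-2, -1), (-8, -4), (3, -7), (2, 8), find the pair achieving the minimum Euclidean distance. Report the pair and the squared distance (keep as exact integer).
Pair = ((-2, 8), (2, 8)); squared distance = 16

Compute all C(6, 2) = 15 pairwise squared distances (x_i − x_j)² + (y_i − y_j)². The minimum is 16, attained by the pair ((-2, 8), (2, 8)).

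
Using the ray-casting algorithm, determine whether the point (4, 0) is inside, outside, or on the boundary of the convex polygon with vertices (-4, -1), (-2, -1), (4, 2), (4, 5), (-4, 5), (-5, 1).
The point (4, 0) lies strictly outside the polygon

Cast a horizontal ray to the right from the query point and count how many polygon edges it crosses (each edge strictly once or zero times, handled with the usual half-open convention). 
Parity of crossings → even ⇒ outside.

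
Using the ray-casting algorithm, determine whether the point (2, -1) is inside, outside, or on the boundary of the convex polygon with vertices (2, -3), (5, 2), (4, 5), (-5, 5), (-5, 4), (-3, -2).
The point (2, -1) lies strictly inside the polygon

Cast a horizontal ray to the right from the query point and count how many polygon edges it crosses (each edge strictly once or zero times, handled with the usual half-open convention). 
Parity of crossings → odd ⇒ inside.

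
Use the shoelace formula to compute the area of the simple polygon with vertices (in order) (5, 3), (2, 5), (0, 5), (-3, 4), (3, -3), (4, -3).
Area = 71/2

Shoelace formula: Area = (1/2) |Σ_i (x_i · y_{i+1} − x_{i+1} · y_i)| (indices mod n). Compute each cross term:
  (5)(5) − (2)(3) = 19
  (2)(5) − (0)(5) = 10
  (0)(4) − (-3)(5) = 15
  (-3)(-3) − (3)(4) = -3
  (3)(-3) − (4)(-3) = 3
  (4)(3) − (5)(-3) = 27
Sum = 71, so (signed) Area = 71/2 = 71/2, |Area| = 71/2.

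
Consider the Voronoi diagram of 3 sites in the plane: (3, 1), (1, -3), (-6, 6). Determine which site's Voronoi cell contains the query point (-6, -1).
Nearest site = (-6, 6)

The Voronoi cell of site s contains exactly those query points closer to s than to any other site. Compute squared distances from q = (-6, -1) to each site:
  (-6 − -6)² + (6 − -1)² = 49
  (1 − -6)² + (-3 − -1)² = 53
  (3 − -6)² + (1 − -1)² = 85
Minimum is attained by (-6, 6), so q lies in its Voronoi cell.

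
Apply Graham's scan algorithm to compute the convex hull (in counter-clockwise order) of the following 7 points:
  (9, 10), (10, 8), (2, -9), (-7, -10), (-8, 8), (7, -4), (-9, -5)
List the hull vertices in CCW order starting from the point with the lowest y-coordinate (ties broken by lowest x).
Hull (CCW) = [(-7, -10), (2, -9), (7, -4), (10, 8), (9, 10), (-8, 8), (-9, -5)]

Graham scan procedure:
  1. Find the pivot p₀ = point with lowest y (tie → lowest x): (-7, -10).
  2. Sort the remaining points by polar angle around p₀.
  3. Walk through sorted points, maintaining a stack; pop the top while the last three entries make a non-left turn (cross product ≤ 0).
  4. Final stack is the convex hull in CCW order: (-7, -10), (2, -9), (7, -4), (10, 8), (9, 10), (-8, 8), (-9, -5).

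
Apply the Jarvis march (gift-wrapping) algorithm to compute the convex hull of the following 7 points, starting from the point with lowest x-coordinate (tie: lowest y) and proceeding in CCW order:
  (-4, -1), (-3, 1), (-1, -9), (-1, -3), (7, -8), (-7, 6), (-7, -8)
Hull (CCW) = [(-7, -8), (-1, -9), (7, -8), (-7, 6)]

Jarvis march: at each step, from the current hull vertex p, select the next vertex q as the point such that every other point lies strictly to the left of (or on) the directed line p → q. (Equivalently: for every other point r, the cross product (q − p) × (r − p) ≥ 0.)
Starting point (lowest x, tie lowest y): (-7, -8). Wrap until returning to start. Resulting hull: (-7, -8), (-1, -9), (7, -8), (-7, 6).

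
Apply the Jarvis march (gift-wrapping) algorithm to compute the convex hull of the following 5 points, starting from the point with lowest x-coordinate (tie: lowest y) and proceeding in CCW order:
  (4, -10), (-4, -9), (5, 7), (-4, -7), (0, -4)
Hull (CCW) = [(-4, -9), (4, -10), (5, 7), (-4, -7)]

Jarvis march: at each step, from the current hull vertex p, select the next vertex q as the point such that every other point lies strictly to the left of (or on) the directed line p → q. (Equivalently: for every other point r, the cross product (q − p) × (r − p) ≥ 0.)
Starting point (lowest x, tie lowest y): (-4, -9). Wrap until returning to start. Resulting hull: (-4, -9), (4, -10), (5, 7), (-4, -7).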